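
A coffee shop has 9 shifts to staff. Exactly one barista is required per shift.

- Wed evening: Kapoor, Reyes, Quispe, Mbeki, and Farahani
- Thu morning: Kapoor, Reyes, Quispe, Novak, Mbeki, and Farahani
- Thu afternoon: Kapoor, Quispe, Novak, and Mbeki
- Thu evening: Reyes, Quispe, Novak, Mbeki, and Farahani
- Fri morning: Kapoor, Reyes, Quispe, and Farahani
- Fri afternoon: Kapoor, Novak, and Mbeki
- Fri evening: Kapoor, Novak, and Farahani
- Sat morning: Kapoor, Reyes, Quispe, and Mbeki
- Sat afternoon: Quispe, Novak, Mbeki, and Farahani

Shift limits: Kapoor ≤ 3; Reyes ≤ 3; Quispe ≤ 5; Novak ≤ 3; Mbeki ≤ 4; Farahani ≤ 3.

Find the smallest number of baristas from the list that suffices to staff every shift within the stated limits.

3

9 slots to fill and no one can take more than 5, so at least ⌈9/5⌉ = 2 baristas are needed.
No set of 2 baristas can cover every shift (each such set leaves at least one shift with no one available or exceeds a cap).
Kapoor, Reyes, and Quispe alone can cover everything: Wed evening→Reyes, Thu morning→Reyes, Thu afternoon→Kapoor, Thu evening→Reyes, Fri morning→Quispe, Fri afternoon→Kapoor, Fri evening→Kapoor, Sat morning→Quispe, Sat afternoon→Quispe.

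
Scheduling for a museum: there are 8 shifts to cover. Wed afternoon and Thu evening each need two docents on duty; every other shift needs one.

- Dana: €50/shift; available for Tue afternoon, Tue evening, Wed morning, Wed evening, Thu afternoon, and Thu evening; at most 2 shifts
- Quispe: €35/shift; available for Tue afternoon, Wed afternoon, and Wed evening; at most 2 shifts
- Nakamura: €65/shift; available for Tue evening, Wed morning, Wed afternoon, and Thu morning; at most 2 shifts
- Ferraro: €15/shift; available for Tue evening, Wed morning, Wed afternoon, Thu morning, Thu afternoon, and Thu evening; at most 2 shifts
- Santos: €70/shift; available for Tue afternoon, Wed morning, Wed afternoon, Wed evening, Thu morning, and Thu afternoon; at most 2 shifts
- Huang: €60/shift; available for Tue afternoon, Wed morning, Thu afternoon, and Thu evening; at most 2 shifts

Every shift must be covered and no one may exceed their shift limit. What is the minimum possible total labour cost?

Picking the cheapest available docent for each shift independently would cost €245, but that ignores the shift limits.
An optimal schedule: Tue afternoon→Dana, Tue evening→Ferraro, Wed morning→Nakamura, Wed afternoon→Quispe+Nakamura, Wed evening→Quispe, Thu morning→Ferraro, Thu afternoon→Huang, Thu evening→Dana+Huang.
Total: 50 + 15 + 65 + 35 + 65 + 35 + 15 + 60 + 50 + 60 = €450.

€450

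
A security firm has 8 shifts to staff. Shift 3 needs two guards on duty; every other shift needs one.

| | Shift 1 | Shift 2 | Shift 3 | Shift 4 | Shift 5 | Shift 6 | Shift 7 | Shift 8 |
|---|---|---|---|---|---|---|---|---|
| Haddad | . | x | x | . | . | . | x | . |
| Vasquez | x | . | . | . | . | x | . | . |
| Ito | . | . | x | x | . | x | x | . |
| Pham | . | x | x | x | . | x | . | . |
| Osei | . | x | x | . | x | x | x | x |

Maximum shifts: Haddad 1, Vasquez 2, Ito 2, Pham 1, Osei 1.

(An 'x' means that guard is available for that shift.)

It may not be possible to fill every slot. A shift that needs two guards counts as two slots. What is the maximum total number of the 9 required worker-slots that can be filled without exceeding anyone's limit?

7

Total capacity across all guards is 1+2+2+1+1 = 7, and 9 slots are needed, so at most 7 can be filled.
An assignment achieving 7: Shift 1→Vasquez, Shift 2→Haddad, Shift 3→Pham, Shift 4→Ito, Shift 5→Osei, Shift 6→Vasquez, Shift 7→Ito.
Loads: Haddad 1/1, Vasquez 2/2, Ito 2/2, Pham 1/1, Osei 1/1.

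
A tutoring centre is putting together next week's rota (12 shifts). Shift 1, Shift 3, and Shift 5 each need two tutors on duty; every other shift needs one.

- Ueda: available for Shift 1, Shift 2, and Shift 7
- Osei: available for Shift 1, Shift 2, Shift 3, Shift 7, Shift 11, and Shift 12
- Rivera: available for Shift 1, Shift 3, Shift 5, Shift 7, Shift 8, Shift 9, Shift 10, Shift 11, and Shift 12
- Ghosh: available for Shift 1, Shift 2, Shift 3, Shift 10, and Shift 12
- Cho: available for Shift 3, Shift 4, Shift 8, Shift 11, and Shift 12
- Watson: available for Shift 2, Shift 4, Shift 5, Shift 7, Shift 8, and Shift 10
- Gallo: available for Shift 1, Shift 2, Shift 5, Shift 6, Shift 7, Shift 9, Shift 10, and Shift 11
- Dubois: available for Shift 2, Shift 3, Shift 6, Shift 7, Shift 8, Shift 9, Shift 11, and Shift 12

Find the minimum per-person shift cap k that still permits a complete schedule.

2

With 8 tutors and 15 worker-slots to fill, someone must work at least ⌈15/8⌉ = 2 shifts, so k ≥ 2.
k = 2 works: Shift 1→Ueda+Gallo, Shift 2→Ueda, Shift 3→Ghosh+Dubois, Shift 4→Cho, Shift 5→Rivera+Watson, Shift 6→Gallo, Shift 7→Watson, Shift 8→Cho, Shift 9→Rivera, Shift 10→Ghosh, Shift 11→Osei, Shift 12→Osei.
Loads: Ueda 2, Osei 2, Rivera 2, Ghosh 2, Cho 2, Watson 2, Gallo 2, Dubois 1 — all ≤ 2.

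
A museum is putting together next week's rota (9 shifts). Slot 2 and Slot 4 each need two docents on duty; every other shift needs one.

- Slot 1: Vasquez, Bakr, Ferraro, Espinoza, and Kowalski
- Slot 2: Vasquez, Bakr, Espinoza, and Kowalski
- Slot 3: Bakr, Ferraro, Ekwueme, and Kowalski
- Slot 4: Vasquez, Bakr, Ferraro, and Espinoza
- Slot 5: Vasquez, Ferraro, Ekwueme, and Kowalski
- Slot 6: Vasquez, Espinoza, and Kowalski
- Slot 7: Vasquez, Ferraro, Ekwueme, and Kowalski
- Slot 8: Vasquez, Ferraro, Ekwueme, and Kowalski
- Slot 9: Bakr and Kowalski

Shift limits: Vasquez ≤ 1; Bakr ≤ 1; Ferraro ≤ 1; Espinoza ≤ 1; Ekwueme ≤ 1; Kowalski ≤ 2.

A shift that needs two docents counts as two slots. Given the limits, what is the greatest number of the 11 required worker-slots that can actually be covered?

Total capacity across all docents is 1+1+1+1+1+2 = 7, and 11 slots are needed, so at most 7 can be filled.
An assignment achieving 7: Slot 2→Espinoza+Kowalski, Slot 3→Ferraro, Slot 5→Ekwueme, Slot 6→Vasquez, Slot 7→Kowalski, Slot 9→Bakr.
Loads: Vasquez 1/1, Bakr 1/1, Ferraro 1/1, Espinoza 1/1, Ekwueme 1/1, Kowalski 2/2.

7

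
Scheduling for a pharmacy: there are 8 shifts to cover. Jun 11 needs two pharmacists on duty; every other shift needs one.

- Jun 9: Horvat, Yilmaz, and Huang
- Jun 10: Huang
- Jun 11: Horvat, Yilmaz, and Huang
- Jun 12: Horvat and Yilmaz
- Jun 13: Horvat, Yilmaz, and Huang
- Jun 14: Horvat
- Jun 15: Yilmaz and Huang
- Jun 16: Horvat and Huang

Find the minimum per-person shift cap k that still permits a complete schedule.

3

With 3 pharmacists and 9 worker-slots to fill, someone must work at least ⌈9/3⌉ = 3 shifts, so k ≥ 3.
k = 3 works: Jun 9→Yilmaz, Jun 10→Huang, Jun 11→Yilmaz+Huang, Jun 12→Horvat, Jun 13→Huang, Jun 14→Horvat, Jun 15→Yilmaz, Jun 16→Horvat.
Loads: Horvat 3, Yilmaz 3, Huang 3 — all ≤ 3.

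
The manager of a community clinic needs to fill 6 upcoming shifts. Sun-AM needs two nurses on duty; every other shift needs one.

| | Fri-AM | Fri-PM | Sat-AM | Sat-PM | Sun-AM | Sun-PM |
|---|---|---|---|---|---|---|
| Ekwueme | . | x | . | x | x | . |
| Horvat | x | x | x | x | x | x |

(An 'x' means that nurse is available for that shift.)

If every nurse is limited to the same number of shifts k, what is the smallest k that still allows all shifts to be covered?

With 2 nurses and 7 worker-slots to fill, someone must work at least ⌈7/2⌉ = 4 shifts, so k ≥ 4.
k = 4 works: Fri-AM→Horvat, Fri-PM→Ekwueme, Sat-AM→Horvat, Sat-PM→Ekwueme, Sun-AM→Ekwueme+Horvat, Sun-PM→Horvat.
Loads: Ekwueme 3, Horvat 4 — all ≤ 4.

4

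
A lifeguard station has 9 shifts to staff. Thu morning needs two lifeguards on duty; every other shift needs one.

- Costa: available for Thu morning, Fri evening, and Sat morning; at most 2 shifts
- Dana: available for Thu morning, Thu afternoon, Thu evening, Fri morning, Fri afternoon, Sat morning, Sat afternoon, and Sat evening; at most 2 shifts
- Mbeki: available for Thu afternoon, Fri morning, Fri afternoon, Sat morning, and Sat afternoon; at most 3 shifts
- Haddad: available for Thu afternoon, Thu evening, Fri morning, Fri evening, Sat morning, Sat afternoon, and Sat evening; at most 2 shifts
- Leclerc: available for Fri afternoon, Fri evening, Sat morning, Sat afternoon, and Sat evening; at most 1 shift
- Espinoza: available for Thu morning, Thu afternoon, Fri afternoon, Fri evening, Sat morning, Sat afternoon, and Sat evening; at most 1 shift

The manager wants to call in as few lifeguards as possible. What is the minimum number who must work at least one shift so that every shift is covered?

10 slots to fill and no one can take more than 3, so at least ⌈10/3⌉ = 4 lifeguards are needed.
Any 4 lifeguards together have capacity at most 3+2+2+2 = 9 < 10 slots, so 4 can never suffice.
Costa, Dana, Mbeki, Haddad, and Leclerc alone can cover everything: Thu morning→Costa+Dana, Thu afternoon→Mbeki, Thu evening→Dana, Fri morning→Mbeki, Fri afternoon→Mbeki, Fri evening→Costa, Sat morning→Leclerc, Sat afternoon→Haddad, Sat evening→Haddad.

5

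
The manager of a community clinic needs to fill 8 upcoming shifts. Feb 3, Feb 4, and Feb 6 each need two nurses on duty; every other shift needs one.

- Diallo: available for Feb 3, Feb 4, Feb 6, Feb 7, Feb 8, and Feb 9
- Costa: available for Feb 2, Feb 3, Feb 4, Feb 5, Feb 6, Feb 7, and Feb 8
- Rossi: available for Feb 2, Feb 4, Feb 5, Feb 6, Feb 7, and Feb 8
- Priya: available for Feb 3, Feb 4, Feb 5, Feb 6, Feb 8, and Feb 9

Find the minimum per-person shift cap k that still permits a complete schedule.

3

With 4 nurses and 11 worker-slots to fill, someone must work at least ⌈11/4⌉ = 3 shifts, so k ≥ 3.
k = 3 works: Feb 2→Costa, Feb 3→Diallo+Costa, Feb 4→Rossi+Priya, Feb 5→Costa, Feb 6→Rossi+Priya, Feb 7→Diallo, Feb 8→Rossi, Feb 9→Diallo.
Loads: Diallo 3, Costa 3, Rossi 3, Priya 2 — all ≤ 3.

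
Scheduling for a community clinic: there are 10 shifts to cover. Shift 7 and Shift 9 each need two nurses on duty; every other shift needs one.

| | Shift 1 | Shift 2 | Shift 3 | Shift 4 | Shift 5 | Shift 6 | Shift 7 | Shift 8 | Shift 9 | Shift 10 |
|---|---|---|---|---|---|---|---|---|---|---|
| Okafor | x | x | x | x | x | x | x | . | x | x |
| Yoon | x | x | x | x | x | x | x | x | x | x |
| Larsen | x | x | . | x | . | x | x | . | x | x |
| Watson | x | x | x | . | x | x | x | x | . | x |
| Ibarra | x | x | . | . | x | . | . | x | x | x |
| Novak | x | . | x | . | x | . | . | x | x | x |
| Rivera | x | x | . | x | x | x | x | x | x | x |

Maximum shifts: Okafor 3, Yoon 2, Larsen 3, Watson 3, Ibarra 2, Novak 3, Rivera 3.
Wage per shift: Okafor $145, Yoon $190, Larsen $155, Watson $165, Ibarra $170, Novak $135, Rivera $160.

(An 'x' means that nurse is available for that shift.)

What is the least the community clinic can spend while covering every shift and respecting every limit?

$1785

Picking the cheapest available nurse for each shift independently would cost $1690, but that ignores the shift limits.
An optimal schedule: Shift 1→Larsen, Shift 2→Okafor, Shift 3→Novak, Shift 4→Okafor, Shift 5→Novak, Shift 6→Okafor, Shift 7→Larsen+Rivera, Shift 8→Novak, Shift 9→Larsen+Rivera, Shift 10→Rivera.
Total: 155 + 145 + 135 + 145 + 135 + 145 + 155 + 160 + 135 + 155 + 160 + 160 = $1785.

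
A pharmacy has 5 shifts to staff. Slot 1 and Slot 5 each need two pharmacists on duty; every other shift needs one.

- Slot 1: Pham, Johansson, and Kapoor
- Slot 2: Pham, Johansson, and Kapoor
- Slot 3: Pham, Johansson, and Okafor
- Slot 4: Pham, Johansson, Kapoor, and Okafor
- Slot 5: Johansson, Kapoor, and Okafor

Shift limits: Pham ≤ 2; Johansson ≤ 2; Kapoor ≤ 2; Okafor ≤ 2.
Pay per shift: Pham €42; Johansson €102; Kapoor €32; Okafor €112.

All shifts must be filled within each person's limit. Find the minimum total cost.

€464

Picking the cheapest available pharmacist for each shift independently would cost €314, but that ignores the shift limits.
An optimal schedule: Slot 1→Pham+Johansson, Slot 2→Pham, Slot 3→Johansson, Slot 4→Kapoor, Slot 5→Kapoor+Okafor.
Total: 42 + 102 + 42 + 102 + 32 + 32 + 112 = €464.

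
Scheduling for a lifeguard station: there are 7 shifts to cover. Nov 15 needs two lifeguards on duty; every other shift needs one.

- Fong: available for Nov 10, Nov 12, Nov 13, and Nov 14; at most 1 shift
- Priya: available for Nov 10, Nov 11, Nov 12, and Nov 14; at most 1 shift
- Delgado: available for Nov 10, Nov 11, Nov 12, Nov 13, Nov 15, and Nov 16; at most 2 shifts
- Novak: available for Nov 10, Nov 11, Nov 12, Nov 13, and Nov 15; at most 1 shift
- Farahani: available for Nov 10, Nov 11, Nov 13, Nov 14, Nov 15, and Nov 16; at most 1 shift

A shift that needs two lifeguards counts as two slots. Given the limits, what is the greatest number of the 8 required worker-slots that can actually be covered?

Total capacity across all lifeguards is 1+1+2+1+1 = 6, and 8 slots are needed, so at most 6 can be filled.
An assignment achieving 6: Nov 11→Priya, Nov 13→Farahani, Nov 14→Fong, Nov 15→Delgado+Novak, Nov 16→Delgado.
Loads: Fong 1/1, Priya 1/1, Delgado 2/2, Novak 1/1, Farahani 1/1.

6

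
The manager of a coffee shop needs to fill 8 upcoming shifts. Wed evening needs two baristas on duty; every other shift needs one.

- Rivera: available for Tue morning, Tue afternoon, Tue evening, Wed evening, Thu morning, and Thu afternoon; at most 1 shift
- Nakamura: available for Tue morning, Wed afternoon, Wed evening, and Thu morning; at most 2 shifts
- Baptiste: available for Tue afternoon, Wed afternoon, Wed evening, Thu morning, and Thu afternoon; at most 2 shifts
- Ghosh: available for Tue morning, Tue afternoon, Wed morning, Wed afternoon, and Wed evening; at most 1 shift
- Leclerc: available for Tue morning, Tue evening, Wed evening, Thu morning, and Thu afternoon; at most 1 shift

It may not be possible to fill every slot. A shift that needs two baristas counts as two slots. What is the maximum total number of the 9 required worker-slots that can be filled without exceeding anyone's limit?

7

Total capacity across all baristas is 1+2+2+1+1 = 7, and 9 slots are needed, so at most 7 can be filled.
An assignment achieving 7: Tue morning→Nakamura, Tue afternoon→Baptiste, Tue evening→Rivera, Wed morning→Ghosh, Wed afternoon→Nakamura, Thu morning→Leclerc, Thu afternoon→Baptiste.
Loads: Rivera 1/1, Nakamura 2/2, Baptiste 2/2, Ghosh 1/1, Leclerc 1/1.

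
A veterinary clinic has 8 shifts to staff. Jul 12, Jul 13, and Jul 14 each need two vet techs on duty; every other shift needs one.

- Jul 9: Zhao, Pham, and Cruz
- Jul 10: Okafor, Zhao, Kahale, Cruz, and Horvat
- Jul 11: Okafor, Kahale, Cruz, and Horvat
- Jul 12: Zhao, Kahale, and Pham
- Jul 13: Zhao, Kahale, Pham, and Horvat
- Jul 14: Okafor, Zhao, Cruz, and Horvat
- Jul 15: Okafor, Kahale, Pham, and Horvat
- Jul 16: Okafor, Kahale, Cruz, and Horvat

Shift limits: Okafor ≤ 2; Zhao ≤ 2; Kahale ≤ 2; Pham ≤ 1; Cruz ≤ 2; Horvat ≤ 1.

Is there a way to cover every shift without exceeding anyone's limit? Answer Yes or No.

No

Total capacity is 2+2+2+1+2+1 = 10 but 11 worker-slots are needed — infeasible.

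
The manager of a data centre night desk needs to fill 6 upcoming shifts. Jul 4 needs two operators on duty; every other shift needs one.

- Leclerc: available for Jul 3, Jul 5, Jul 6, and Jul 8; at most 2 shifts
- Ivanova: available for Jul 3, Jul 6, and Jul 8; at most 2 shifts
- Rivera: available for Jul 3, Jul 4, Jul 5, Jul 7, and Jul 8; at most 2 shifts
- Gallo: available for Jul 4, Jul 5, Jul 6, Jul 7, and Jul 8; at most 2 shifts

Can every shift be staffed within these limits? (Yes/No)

Yes

Jul 4 can only be covered by Rivera and Gallo, so that assignment is forced.
One valid schedule: Jul 3→Leclerc, Jul 4→Rivera+Gallo, Jul 5→Leclerc, Jul 6→Ivanova, Jul 7→Rivera, Jul 8→Ivanova.
Loads: Leclerc 2/2, Ivanova 2/2, Rivera 2/2, Gallo 1/2 — all within limits.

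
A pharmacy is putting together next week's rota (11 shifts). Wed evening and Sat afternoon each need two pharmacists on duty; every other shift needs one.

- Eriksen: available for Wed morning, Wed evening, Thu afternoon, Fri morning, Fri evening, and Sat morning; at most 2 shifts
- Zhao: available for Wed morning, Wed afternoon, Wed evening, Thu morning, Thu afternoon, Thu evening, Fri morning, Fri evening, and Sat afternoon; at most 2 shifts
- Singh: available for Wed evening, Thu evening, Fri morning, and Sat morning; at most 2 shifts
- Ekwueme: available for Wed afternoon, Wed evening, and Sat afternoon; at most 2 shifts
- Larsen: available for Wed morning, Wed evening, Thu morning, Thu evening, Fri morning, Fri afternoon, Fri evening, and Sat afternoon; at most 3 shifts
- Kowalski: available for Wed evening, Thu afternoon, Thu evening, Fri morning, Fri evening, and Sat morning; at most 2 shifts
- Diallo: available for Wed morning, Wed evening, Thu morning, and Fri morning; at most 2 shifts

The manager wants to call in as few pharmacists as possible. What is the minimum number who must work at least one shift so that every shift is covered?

13 slots to fill and no one can take more than 3, so at least ⌈13/3⌉ = 5 pharmacists are needed.
Any 5 pharmacists together have capacity at most 3+2+2+2+2 = 11 < 13 slots, so 5 can never suffice.
Eriksen, Zhao, Singh, Ekwueme, Larsen, and Kowalski alone can cover everything: Wed morning→Eriksen, Wed afternoon→Zhao, Wed evening→Ekwueme+Kowalski, Thu morning→Zhao, Thu afternoon→Eriksen, Thu evening→Singh, Fri morning→Kowalski, Fri afternoon→Larsen, Fri evening→Larsen, Sat morning→Singh, Sat afternoon→Ekwueme+Larsen.

6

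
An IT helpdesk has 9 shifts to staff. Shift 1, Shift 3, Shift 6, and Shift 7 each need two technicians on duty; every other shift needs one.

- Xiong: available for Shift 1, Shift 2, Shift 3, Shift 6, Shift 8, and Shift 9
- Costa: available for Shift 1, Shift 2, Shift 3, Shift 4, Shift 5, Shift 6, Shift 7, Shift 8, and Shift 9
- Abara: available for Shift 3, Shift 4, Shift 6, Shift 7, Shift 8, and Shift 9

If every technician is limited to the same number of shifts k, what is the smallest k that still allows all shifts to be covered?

5

With 3 technicians and 13 worker-slots to fill, someone must work at least ⌈13/3⌉ = 5 shifts, so k ≥ 5.
k = 5 works: Shift 1→Xiong+Costa, Shift 2→Xiong, Shift 3→Xiong+Costa, Shift 4→Costa, Shift 5→Costa, Shift 6→Xiong+Abara, Shift 7→Costa+Abara, Shift 8→Xiong, Shift 9→Abara.
Loads: Xiong 5, Costa 5, Abara 3 — all ≤ 5.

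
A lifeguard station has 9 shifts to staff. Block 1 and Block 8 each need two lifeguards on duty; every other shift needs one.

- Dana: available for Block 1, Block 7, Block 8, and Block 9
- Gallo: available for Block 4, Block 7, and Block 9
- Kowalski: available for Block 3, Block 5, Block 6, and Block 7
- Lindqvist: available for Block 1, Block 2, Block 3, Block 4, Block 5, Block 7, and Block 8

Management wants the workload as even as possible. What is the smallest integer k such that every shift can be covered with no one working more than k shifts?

3

With 4 lifeguards and 11 worker-slots to fill, someone must work at least ⌈11/4⌉ = 3 shifts, so k ≥ 3.
k = 3 works: Block 1→Dana+Lindqvist, Block 2→Lindqvist, Block 3→Kowalski, Block 4→Gallo, Block 5→Kowalski, Block 6→Kowalski, Block 7→Gallo, Block 8→Dana+Lindqvist, Block 9→Dana.
Loads: Dana 3, Gallo 2, Kowalski 3, Lindqvist 3 — all ≤ 3.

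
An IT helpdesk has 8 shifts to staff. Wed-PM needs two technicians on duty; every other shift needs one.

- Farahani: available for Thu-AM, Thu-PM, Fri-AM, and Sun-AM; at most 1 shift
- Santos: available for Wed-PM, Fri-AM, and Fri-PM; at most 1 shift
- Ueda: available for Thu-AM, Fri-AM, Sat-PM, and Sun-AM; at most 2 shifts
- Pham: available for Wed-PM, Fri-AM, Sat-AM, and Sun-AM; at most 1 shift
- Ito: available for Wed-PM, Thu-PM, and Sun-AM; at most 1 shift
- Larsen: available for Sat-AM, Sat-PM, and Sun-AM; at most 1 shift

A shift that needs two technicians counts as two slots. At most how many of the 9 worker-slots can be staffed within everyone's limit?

Total capacity across all technicians is 1+1+2+1+1+1 = 7, and 9 slots are needed, so at most 7 can be filled.
An assignment achieving 7: Thu-AM→Farahani, Thu-PM→Ito, Fri-AM→Ueda, Fri-PM→Santos, Sat-AM→Pham, Sat-PM→Ueda, Sun-AM→Larsen.
Loads: Farahani 1/1, Santos 1/1, Ueda 2/2, Pham 1/1, Ito 1/1, Larsen 1/1.

7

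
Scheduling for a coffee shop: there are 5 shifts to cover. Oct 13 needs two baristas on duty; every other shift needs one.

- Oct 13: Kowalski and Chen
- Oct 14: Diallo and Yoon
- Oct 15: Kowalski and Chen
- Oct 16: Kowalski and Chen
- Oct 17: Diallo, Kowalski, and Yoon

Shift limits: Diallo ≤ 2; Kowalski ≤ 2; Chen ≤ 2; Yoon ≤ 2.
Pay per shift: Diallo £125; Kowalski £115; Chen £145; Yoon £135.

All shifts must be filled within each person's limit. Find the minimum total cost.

£770

Oct 13 can only be covered by Kowalski and Chen, so that assignment is forced.
Picking the cheapest available barista for each shift independently would cost £730, but that ignores the shift limits.
An optimal schedule: Oct 13→Kowalski+Chen, Oct 14→Diallo, Oct 15→Kowalski, Oct 16→Chen, Oct 17→Diallo.
Total: 115 + 145 + 125 + 115 + 145 + 125 = £770.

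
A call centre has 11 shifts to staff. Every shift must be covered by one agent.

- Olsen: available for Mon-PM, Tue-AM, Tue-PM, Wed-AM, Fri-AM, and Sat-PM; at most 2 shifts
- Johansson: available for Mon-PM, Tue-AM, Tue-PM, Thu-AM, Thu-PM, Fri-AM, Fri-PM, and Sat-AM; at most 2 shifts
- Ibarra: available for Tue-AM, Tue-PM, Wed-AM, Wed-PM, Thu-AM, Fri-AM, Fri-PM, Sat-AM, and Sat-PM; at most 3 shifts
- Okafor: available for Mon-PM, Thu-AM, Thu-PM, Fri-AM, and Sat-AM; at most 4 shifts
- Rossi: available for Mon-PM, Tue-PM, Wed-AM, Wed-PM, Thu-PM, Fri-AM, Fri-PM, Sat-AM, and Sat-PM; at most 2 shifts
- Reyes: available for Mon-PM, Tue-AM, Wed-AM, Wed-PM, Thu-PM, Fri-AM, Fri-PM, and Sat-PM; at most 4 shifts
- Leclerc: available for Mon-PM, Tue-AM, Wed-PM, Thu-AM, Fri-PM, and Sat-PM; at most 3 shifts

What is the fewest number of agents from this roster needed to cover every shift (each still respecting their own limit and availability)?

11 slots to fill and no one can take more than 4, so at least ⌈11/4⌉ = 3 agents are needed.
Ibarra, Okafor, and Reyes alone can cover everything: Mon-PM→Okafor, Tue-AM→Ibarra, Tue-PM→Ibarra, Wed-AM→Ibarra, Wed-PM→Reyes, Thu-AM→Okafor, Thu-PM→Okafor, Fri-AM→Reyes, Fri-PM→Reyes, Sat-AM→Okafor, Sat-PM→Reyes.

3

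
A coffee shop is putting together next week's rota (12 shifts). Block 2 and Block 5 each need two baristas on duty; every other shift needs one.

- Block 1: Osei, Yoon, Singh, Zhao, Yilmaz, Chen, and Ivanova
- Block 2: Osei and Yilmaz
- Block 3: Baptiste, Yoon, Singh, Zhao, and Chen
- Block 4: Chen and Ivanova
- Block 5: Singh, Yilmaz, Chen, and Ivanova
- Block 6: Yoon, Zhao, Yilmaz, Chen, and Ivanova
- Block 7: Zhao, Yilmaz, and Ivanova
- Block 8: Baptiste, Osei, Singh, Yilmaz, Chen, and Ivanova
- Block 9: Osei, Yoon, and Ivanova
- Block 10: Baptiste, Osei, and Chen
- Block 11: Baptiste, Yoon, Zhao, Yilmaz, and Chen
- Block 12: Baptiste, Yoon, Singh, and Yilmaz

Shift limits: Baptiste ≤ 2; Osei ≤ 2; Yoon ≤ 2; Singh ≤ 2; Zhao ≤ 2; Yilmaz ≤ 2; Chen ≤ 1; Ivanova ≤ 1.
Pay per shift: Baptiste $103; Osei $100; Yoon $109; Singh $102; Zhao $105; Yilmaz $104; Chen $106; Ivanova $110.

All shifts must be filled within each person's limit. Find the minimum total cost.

Block 2 can only be covered by Osei and Yilmaz, so that assignment is forced.
Picking the cheapest available barista for each shift independently would cost $1431, but that ignores the shift limits.
An optimal schedule: Block 1→Ivanova, Block 2→Osei+Yilmaz, Block 3→Yoon, Block 4→Chen, Block 5→Singh+Yilmaz, Block 6→Yoon, Block 7→Zhao, Block 8→Singh, Block 9→Osei, Block 10→Baptiste, Block 11→Zhao, Block 12→Baptiste.
Total: 110 + 100 + 104 + 109 + 106 + 102 + 104 + 109 + 105 + 102 + 100 + 103 + 105 + 103 = $1462.

$1462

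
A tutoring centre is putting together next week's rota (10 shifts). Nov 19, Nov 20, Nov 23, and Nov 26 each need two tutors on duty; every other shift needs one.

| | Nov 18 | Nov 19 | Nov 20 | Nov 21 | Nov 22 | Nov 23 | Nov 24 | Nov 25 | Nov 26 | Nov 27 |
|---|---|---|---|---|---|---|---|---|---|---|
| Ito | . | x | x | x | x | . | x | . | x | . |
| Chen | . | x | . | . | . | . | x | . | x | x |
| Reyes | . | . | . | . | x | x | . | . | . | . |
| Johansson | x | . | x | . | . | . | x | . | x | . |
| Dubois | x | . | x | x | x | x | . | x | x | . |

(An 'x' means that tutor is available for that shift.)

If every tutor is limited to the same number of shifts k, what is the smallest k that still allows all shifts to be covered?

3

With 5 tutors and 14 worker-slots to fill, someone must work at least ⌈14/5⌉ = 3 shifts, so k ≥ 3.
k = 3 works: Nov 18→Johansson, Nov 19→Ito+Chen, Nov 20→Ito+Johansson, Nov 21→Ito, Nov 22→Reyes, Nov 23→Reyes+Dubois, Nov 24→Chen, Nov 25→Dubois, Nov 26→Johansson+Dubois, Nov 27→Chen.
Loads: Ito 3, Chen 3, Reyes 2, Johansson 3, Dubois 3 — all ≤ 3.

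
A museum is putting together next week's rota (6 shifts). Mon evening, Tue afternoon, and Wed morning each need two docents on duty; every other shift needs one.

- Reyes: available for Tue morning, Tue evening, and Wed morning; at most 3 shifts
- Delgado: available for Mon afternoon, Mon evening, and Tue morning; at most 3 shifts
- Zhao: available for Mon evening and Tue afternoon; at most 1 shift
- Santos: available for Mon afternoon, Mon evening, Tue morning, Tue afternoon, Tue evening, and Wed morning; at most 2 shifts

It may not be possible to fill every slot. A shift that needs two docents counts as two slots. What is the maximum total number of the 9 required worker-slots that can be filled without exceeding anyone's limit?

Total capacity across all docents is 3+3+1+2 = 9, and 9 slots are needed, so at most 9 can be filled.
Shifts {Mon evening, Tue afternoon, Wed morning} need 6 slots but only Reyes, Delgado, Zhao, and Santos are available for them, supplying at most 5 — so at least 1 slot must go unfilled.
An assignment achieving 8: Mon afternoon→Delgado, Mon evening→Delgado, Tue morning→Reyes, Tue afternoon→Zhao+Santos, Tue evening→Reyes, Wed morning→Reyes+Santos.
Loads: Reyes 3/3, Delgado 2/3, Zhao 1/1, Santos 2/2.

8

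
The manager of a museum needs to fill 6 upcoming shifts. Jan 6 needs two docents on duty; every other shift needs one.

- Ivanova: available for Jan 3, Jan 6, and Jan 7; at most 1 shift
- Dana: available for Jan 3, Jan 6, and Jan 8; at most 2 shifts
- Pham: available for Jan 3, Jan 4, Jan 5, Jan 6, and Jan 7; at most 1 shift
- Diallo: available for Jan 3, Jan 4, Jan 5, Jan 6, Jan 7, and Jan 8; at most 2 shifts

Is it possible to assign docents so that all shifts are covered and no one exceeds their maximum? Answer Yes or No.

No

Total capacity is 1+2+1+2 = 6 but 7 worker-slots are needed — infeasible.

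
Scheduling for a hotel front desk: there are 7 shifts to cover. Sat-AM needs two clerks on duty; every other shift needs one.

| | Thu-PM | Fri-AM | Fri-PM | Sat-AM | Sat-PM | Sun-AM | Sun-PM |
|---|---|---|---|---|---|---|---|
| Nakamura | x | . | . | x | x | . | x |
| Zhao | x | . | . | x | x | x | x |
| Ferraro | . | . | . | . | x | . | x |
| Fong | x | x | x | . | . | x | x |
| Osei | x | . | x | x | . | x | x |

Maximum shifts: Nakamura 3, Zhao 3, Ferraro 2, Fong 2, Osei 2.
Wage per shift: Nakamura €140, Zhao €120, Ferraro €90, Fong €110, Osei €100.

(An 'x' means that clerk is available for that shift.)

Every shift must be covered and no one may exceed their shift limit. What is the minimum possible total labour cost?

Fri-AM can only be covered by Fong, so that assignment is forced.
Picking the cheapest available clerk for each shift independently would cost €810, but that ignores the shift limits.
An optimal schedule: Thu-PM→Zhao, Fri-AM→Fong, Fri-PM→Osei, Sat-AM→Osei+Zhao, Sat-PM→Ferraro, Sun-AM→Fong, Sun-PM→Ferraro.
Total: 120 + 110 + 100 + 100 + 120 + 90 + 110 + 90 = €840.

€840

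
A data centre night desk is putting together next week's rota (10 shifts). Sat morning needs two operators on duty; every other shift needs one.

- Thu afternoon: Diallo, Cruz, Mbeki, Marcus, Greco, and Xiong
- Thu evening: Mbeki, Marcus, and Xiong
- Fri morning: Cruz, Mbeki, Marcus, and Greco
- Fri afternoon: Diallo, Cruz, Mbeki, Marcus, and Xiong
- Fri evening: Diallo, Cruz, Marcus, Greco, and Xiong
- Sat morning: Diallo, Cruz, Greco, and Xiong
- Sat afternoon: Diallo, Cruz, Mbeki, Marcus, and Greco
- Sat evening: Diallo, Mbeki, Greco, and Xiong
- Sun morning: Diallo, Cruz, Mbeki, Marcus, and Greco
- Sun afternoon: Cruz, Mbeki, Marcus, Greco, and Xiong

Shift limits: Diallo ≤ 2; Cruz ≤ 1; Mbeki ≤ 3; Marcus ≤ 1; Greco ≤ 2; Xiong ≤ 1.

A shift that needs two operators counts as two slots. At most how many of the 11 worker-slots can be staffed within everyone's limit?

10

Total capacity across all operators is 2+1+3+1+2+1 = 10, and 11 slots are needed, so at most 10 can be filled.
An assignment achieving 10: Thu evening→Mbeki, Fri morning→Cruz, Fri afternoon→Mbeki, Fri evening→Marcus, Sat morning→Diallo+Greco, Sat afternoon→Mbeki, Sat evening→Diallo, Sun morning→Greco, Sun afternoon→Xiong.
Loads: Diallo 2/2, Cruz 1/1, Mbeki 3/3, Marcus 1/1, Greco 2/2, Xiong 1/1.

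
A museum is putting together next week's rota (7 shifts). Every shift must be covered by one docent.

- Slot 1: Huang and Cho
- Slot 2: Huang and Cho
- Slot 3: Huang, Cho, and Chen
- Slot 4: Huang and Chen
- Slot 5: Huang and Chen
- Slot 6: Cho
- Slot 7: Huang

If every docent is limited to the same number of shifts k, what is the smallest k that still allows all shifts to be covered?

With 3 docents and 7 worker-slots to fill, someone must work at least ⌈7/3⌉ = 3 shifts, so k ≥ 3.
k = 3 works: Slot 1→Huang, Slot 2→Huang, Slot 3→Cho, Slot 4→Chen, Slot 5→Chen, Slot 6→Cho, Slot 7→Huang.
Loads: Huang 3, Cho 2, Chen 2 — all ≤ 3.

3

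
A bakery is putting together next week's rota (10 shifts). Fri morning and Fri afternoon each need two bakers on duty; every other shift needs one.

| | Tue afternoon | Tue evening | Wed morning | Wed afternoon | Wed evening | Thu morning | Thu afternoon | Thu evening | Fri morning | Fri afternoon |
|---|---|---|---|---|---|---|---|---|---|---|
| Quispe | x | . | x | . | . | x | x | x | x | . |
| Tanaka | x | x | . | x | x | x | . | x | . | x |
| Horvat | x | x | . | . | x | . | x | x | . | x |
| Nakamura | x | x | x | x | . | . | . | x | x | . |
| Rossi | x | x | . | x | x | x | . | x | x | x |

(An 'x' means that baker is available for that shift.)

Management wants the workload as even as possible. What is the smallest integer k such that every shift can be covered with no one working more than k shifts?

With 5 bakers and 12 worker-slots to fill, someone must work at least ⌈12/5⌉ = 3 shifts, so k ≥ 3.
k = 3 works: Tue afternoon→Horvat, Tue evening→Horvat, Wed morning→Quispe, Wed afternoon→Tanaka, Wed evening→Tanaka, Thu morning→Quispe, Thu afternoon→Quispe, Thu evening→Nakamura, Fri morning→Nakamura+Rossi, Fri afternoon→Tanaka+Horvat.
Loads: Quispe 3, Tanaka 3, Horvat 3, Nakamura 2, Rossi 1 — all ≤ 3.

3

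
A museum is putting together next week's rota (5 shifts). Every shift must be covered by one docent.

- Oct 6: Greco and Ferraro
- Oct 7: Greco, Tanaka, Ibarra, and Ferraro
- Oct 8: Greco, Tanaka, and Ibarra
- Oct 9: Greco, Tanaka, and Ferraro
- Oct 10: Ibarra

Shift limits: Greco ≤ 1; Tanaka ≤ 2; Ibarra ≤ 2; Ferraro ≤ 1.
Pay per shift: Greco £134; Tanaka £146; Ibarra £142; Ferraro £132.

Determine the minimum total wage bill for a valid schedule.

Oct 10 can only be covered by Ibarra, so that assignment is forced.
Picking the cheapest available docent for each shift independently would cost £672, but that ignores the shift limits.
An optimal schedule: Oct 6→Ferraro, Oct 7→Ibarra, Oct 8→Greco, Oct 9→Tanaka, Oct 10→Ibarra.
Total: 132 + 142 + 134 + 146 + 142 = £696.

£696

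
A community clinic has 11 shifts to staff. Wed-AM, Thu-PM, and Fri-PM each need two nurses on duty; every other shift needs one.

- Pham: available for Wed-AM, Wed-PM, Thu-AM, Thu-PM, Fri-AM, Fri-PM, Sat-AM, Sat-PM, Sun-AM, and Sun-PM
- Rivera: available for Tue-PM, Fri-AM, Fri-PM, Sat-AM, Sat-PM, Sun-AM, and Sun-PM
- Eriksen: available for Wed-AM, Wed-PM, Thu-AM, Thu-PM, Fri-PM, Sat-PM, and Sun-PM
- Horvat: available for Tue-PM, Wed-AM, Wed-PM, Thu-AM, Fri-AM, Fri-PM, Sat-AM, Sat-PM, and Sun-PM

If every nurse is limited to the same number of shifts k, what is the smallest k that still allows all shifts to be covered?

With 4 nurses and 14 worker-slots to fill, someone must work at least ⌈14/4⌉ = 4 shifts, so k ≥ 4.
k = 4 works: Tue-PM→Rivera, Wed-AM→Pham+Eriksen, Wed-PM→Pham, Thu-AM→Eriksen, Thu-PM→Pham+Eriksen, Fri-AM→Rivera, Fri-PM→Eriksen+Horvat, Sat-AM→Rivera, Sat-PM→Rivera, Sun-AM→Pham, Sun-PM→Horvat.
Loads: Pham 4, Rivera 4, Eriksen 4, Horvat 2 — all ≤ 4.

4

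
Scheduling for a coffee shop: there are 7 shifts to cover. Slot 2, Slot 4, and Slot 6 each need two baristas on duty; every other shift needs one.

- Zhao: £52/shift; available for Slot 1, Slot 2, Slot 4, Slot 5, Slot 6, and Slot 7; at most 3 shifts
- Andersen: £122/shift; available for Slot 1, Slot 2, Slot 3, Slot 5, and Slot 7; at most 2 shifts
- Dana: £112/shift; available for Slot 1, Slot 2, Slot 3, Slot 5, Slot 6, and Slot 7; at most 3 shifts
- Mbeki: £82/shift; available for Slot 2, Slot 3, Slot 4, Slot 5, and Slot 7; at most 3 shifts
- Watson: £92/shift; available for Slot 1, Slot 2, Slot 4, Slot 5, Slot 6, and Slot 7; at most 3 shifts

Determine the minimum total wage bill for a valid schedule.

Picking the cheapest available barista for each shift independently would cost £650, but that ignores the shift limits.
An optimal schedule: Slot 1→Zhao, Slot 2→Watson+Dana, Slot 3→Mbeki, Slot 4→Zhao+Mbeki, Slot 5→Mbeki, Slot 6→Zhao+Watson, Slot 7→Watson.
Total: 52 + 92 + 112 + 82 + 52 + 82 + 82 + 52 + 92 + 92 = £790.

£790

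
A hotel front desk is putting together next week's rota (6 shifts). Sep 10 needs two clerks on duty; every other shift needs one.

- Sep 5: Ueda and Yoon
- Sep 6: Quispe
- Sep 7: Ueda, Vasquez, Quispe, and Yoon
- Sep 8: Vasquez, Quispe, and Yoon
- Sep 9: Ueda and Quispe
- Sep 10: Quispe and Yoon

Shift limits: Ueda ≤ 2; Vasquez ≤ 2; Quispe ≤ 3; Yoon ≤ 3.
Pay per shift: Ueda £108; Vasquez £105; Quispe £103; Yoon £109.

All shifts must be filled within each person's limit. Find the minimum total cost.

£736

Sep 6 can only be covered by Quispe, so that assignment is forced.
Sep 10 can only be covered by Quispe and Yoon, so that assignment is forced.
Picking the cheapest available clerk for each shift independently would cost £732, but that ignores the shift limits.
An optimal schedule: Sep 5→Ueda, Sep 6→Quispe, Sep 7→Vasquez, Sep 8→Vasquez, Sep 9→Quispe, Sep 10→Quispe+Yoon.
Total: 108 + 103 + 105 + 105 + 103 + 103 + 109 = £736.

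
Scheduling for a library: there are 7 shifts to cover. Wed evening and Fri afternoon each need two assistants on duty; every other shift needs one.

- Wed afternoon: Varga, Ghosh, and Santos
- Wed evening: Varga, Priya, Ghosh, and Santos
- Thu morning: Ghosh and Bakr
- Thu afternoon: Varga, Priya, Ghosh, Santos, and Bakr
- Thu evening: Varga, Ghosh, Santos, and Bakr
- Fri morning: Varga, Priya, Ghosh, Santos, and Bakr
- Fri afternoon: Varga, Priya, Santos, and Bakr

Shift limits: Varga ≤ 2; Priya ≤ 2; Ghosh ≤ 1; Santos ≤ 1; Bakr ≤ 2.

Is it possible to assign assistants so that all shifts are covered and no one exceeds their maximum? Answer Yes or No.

No

Total capacity is 2+2+1+1+2 = 8 but 9 worker-slots are needed — infeasible.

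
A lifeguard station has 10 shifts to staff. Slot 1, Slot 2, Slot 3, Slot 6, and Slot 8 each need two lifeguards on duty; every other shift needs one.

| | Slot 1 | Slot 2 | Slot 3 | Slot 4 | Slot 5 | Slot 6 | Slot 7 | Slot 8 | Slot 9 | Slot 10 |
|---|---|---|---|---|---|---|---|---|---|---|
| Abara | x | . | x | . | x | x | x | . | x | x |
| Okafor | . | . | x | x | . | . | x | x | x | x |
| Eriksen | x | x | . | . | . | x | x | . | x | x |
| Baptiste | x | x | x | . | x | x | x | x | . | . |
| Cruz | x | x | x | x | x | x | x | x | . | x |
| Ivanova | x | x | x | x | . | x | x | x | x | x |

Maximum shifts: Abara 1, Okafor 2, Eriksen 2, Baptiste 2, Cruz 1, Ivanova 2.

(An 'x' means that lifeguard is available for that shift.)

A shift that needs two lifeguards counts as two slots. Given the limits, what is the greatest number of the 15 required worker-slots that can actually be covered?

Total capacity across all lifeguards is 1+2+2+2+1+2 = 10, and 15 slots are needed, so at most 10 can be filled.
An assignment achieving 10: Slot 1→Cruz+Ivanova, Slot 2→Eriksen+Baptiste, Slot 3→Ivanova, Slot 4→Okafor, Slot 5→Abara, Slot 8→Okafor+Baptiste, Slot 9→Eriksen.
Loads: Abara 1/1, Okafor 2/2, Eriksen 2/2, Baptiste 2/2, Cruz 1/1, Ivanova 2/2.

10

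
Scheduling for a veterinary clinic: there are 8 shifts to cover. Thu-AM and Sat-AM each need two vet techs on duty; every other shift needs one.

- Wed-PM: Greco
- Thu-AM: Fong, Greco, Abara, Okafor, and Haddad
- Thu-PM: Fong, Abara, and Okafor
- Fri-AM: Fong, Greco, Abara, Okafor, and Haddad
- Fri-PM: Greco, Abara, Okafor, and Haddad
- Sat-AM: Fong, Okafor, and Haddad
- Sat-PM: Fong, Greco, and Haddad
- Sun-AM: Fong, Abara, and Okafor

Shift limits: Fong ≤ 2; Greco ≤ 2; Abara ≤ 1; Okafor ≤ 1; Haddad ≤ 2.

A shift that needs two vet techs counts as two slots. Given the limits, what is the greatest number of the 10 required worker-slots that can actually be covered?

8

Total capacity across all vet techs is 2+2+1+1+2 = 8, and 10 slots are needed, so at most 8 can be filled.
An assignment achieving 8: Wed-PM→Greco, Thu-AM→Haddad, Thu-PM→Fong, Fri-PM→Haddad, Sat-AM→Fong+Okafor, Sat-PM→Greco, Sun-AM→Abara.
Loads: Fong 2/2, Greco 2/2, Abara 1/1, Okafor 1/1, Haddad 2/2.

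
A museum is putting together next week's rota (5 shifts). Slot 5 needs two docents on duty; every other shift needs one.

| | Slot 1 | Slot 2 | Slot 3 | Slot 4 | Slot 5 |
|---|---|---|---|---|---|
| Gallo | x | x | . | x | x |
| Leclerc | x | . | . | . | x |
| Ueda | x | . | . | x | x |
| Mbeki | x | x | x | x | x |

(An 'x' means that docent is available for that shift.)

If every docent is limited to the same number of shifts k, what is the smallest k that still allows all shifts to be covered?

With 4 docents and 6 worker-slots to fill, someone must work at least ⌈6/4⌉ = 2 shifts, so k ≥ 2.
k = 2 works: Slot 1→Leclerc, Slot 2→Gallo, Slot 3→Mbeki, Slot 4→Gallo, Slot 5→Leclerc+Ueda.
Loads: Gallo 2, Leclerc 2, Ueda 1, Mbeki 1 — all ≤ 2.

2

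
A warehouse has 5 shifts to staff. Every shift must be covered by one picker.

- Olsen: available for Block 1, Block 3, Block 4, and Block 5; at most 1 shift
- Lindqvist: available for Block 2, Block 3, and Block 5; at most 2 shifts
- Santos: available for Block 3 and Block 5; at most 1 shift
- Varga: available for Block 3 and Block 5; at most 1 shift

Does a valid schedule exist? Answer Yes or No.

No

Total capacity is 5 and 5 slots are needed, so capacity alone doesn't rule it out.
Shifts {Block 1, Block 4} need 2 worker-slots in total, but the pickers available for any of those shifts (Olsen) can supply at most 1 among them. So no valid schedule exists.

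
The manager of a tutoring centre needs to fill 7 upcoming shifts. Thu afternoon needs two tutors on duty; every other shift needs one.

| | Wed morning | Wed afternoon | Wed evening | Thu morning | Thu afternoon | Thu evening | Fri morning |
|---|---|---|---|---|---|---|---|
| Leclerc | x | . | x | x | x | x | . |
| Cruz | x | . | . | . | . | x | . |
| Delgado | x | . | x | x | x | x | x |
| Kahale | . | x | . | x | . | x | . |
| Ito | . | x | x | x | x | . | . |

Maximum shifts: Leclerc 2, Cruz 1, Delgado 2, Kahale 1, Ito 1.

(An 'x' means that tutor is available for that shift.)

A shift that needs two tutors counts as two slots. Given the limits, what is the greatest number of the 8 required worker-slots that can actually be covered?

7

Total capacity across all tutors is 2+1+2+1+1 = 7, and 8 slots are needed, so at most 7 can be filled.
An assignment achieving 7: Wed morning→Leclerc, Wed afternoon→Kahale, Wed evening→Leclerc, Thu afternoon→Delgado+Ito, Thu evening→Cruz, Fri morning→Delgado.
Loads: Leclerc 2/2, Cruz 1/1, Delgado 2/2, Kahale 1/1, Ito 1/1.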